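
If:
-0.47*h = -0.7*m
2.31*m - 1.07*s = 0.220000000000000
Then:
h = 0.689877498388137*s + 0.141843971631206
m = 0.463203463203463*s + 0.0952380952380952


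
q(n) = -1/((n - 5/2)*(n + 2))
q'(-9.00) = 0.00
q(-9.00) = -0.01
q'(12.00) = 0.00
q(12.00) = -0.00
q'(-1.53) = -0.99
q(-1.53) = 0.53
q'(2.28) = 4.58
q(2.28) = 1.06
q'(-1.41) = -0.62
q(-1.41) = 0.43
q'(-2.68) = -0.47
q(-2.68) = -0.28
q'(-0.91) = -0.17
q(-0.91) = 0.27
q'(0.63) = 0.03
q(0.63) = 0.20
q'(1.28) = 0.13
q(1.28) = 0.25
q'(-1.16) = -0.30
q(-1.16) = 0.33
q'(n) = 1/((n - 5/2)*(n + 2)^2) + 1/((n - 5/2)^2*(n + 2))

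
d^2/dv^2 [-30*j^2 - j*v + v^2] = 2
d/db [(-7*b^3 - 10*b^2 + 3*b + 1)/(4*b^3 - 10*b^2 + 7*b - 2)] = (110*b^4 - 122*b^3 - 10*b^2 + 60*b - 13)/(16*b^6 - 80*b^5 + 156*b^4 - 156*b^3 + 89*b^2 - 28*b + 4)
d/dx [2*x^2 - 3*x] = 4*x - 3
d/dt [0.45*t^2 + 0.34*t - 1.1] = 0.9*t + 0.34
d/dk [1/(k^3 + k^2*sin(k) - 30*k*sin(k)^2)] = (-k^2*cos(k) - 3*k^2 - 2*k*sin(k) + 30*k*sin(2*k) + 30*sin(k)^2)/(k^2*(k^2 + k*sin(k) - 30*sin(k)^2)^2)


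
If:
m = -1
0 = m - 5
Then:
No Solution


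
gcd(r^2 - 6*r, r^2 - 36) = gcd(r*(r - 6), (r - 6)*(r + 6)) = r - 6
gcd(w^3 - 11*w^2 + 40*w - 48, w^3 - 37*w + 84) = w^2 - 7*w + 12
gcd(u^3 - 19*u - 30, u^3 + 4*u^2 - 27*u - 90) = u^2 - 2*u - 15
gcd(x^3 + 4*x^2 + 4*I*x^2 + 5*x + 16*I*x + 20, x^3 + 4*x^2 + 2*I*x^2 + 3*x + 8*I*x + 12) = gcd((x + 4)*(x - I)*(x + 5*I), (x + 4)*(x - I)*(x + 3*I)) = x^2 + x*(4 - I) - 4*I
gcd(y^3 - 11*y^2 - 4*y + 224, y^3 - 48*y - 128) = y^2 - 4*y - 32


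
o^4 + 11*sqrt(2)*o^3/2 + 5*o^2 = o^2*(o + sqrt(2)/2)*(o + 5*sqrt(2))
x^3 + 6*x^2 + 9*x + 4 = (x + 1)^2*(x + 4)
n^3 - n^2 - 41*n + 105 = (n - 5)*(n - 3)*(n + 7)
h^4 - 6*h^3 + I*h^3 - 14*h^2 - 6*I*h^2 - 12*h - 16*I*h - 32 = (h - 8)*(h + 2)*(h - I)*(h + 2*I)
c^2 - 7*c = c*(c - 7)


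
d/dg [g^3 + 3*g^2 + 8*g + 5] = 3*g^2 + 6*g + 8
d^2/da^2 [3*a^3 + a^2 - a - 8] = 18*a + 2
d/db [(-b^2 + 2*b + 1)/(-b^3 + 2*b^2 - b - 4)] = (-b^4 + 4*b^3 + 4*b - 7)/(b^6 - 4*b^5 + 6*b^4 + 4*b^3 - 15*b^2 + 8*b + 16)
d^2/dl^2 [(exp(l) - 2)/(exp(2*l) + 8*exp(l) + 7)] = (exp(4*l) - 16*exp(3*l) - 90*exp(2*l) - 128*exp(l) + 161)*exp(l)/(exp(6*l) + 24*exp(5*l) + 213*exp(4*l) + 848*exp(3*l) + 1491*exp(2*l) + 1176*exp(l) + 343)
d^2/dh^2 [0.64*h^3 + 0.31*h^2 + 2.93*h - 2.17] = 3.84*h + 0.62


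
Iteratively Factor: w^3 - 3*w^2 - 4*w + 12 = (w - 2)*(w^2 - w - 6) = (w - 2)*(w + 2)*(w - 3)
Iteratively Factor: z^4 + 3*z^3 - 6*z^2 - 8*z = (z)*(z^3 + 3*z^2 - 6*z - 8) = z*(z - 2)*(z^2 + 5*z + 4) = z*(z - 2)*(z + 1)*(z + 4)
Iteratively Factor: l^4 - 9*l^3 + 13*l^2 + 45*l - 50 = (l + 2)*(l^3 - 11*l^2 + 35*l - 25) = (l - 5)*(l + 2)*(l^2 - 6*l + 5) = (l - 5)*(l - 1)*(l + 2)*(l - 5)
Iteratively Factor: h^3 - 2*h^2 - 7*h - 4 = (h + 1)*(h^2 - 3*h - 4) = (h + 1)^2*(h - 4)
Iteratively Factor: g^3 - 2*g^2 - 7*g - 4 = (g + 1)*(g^2 - 3*g - 4) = (g - 4)*(g + 1)*(g + 1)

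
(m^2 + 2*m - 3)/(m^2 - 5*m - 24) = (m - 1)/(m - 8)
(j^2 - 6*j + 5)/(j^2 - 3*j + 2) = (j - 5)/(j - 2)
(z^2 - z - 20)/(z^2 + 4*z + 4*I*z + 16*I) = (z - 5)/(z + 4*I)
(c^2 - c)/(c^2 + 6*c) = (c - 1)/(c + 6)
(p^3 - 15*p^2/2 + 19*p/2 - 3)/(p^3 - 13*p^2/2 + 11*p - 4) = (p^2 - 7*p + 6)/(p^2 - 6*p + 8)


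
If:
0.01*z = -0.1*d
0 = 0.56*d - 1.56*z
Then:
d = 0.00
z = 0.00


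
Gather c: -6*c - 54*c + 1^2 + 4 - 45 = -60*c - 40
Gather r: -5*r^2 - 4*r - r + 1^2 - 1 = -5*r^2 - 5*r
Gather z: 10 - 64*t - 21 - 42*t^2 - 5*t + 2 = -42*t^2 - 69*t - 9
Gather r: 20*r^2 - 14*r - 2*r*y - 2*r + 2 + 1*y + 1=20*r^2 + r*(-2*y - 16) + y + 3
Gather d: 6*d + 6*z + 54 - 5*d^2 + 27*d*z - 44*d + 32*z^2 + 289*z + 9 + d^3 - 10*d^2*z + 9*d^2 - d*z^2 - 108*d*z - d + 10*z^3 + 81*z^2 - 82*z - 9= d^3 + d^2*(4 - 10*z) + d*(-z^2 - 81*z - 39) + 10*z^3 + 113*z^2 + 213*z + 54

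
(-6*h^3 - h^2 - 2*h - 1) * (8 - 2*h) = 12*h^4 - 46*h^3 - 4*h^2 - 14*h - 8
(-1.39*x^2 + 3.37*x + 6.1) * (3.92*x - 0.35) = -5.4488*x^3 + 13.6969*x^2 + 22.7325*x - 2.135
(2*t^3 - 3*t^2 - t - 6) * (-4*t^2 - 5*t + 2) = -8*t^5 + 2*t^4 + 23*t^3 + 23*t^2 + 28*t - 12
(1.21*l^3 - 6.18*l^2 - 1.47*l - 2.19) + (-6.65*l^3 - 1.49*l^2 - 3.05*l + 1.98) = -5.44*l^3 - 7.67*l^2 - 4.52*l - 0.21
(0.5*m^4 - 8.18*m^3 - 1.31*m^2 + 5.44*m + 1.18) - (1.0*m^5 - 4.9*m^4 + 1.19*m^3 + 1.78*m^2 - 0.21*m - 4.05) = -1.0*m^5 + 5.4*m^4 - 9.37*m^3 - 3.09*m^2 + 5.65*m + 5.23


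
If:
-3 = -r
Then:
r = 3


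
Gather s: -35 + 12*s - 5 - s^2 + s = -s^2 + 13*s - 40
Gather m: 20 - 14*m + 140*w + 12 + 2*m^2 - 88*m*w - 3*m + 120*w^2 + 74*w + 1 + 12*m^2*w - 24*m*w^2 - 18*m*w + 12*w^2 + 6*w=m^2*(12*w + 2) + m*(-24*w^2 - 106*w - 17) + 132*w^2 + 220*w + 33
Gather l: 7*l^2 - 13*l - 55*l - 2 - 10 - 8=7*l^2 - 68*l - 20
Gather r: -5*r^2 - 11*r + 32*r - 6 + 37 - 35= -5*r^2 + 21*r - 4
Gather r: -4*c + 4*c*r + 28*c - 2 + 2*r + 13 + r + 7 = 24*c + r*(4*c + 3) + 18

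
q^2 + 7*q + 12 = (q + 3)*(q + 4)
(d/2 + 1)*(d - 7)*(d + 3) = d^3/2 - d^2 - 29*d/2 - 21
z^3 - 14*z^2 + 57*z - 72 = (z - 8)*(z - 3)^2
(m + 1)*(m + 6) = m^2 + 7*m + 6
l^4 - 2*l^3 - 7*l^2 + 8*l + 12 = (l - 3)*(l - 2)*(l + 1)*(l + 2)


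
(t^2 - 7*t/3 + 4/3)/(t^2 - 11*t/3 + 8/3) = (3*t - 4)/(3*t - 8)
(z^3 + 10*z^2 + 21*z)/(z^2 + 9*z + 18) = z*(z + 7)/(z + 6)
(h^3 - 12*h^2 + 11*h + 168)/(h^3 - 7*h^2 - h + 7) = (h^2 - 5*h - 24)/(h^2 - 1)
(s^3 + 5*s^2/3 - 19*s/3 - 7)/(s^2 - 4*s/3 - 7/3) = s + 3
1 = 1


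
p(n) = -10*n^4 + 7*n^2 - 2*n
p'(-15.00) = 134788.00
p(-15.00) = -504645.00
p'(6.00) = -8558.00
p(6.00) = -12720.00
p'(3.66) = -1911.88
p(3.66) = -1707.97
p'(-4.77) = 4272.47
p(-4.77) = -5008.13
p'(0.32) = 1.17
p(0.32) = -0.03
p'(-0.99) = 22.95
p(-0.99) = -0.77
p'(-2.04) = 309.03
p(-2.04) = -139.98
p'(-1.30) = 67.68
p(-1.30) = -14.13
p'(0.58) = -1.68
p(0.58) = 0.06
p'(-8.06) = 20829.42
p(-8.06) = -41731.83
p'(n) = -40*n^3 + 14*n - 2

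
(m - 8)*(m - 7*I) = m^2 - 8*m - 7*I*m + 56*I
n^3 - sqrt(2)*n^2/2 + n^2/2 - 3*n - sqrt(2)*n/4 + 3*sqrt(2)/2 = (n - 3/2)*(n + 2)*(n - sqrt(2)/2)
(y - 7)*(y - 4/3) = y^2 - 25*y/3 + 28/3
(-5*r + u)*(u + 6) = -5*r*u - 30*r + u^2 + 6*u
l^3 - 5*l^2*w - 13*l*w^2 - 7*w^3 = (l - 7*w)*(l + w)^2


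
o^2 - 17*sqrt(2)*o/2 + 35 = (o - 5*sqrt(2))*(o - 7*sqrt(2)/2)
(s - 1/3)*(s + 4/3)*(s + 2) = s^3 + 3*s^2 + 14*s/9 - 8/9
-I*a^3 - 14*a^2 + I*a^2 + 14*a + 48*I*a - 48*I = (a - 8*I)*(a - 6*I)*(-I*a + I)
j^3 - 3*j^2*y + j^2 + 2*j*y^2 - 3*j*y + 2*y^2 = (j + 1)*(j - 2*y)*(j - y)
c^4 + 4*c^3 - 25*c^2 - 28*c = c*(c - 4)*(c + 1)*(c + 7)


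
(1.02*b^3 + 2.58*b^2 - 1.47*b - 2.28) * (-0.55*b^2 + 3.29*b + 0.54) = -0.561*b^5 + 1.9368*b^4 + 9.8475*b^3 - 2.1891*b^2 - 8.295*b - 1.2312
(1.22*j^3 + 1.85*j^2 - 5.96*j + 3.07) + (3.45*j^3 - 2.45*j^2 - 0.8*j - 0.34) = 4.67*j^3 - 0.6*j^2 - 6.76*j + 2.73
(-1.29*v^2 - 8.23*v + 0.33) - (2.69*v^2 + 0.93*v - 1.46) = -3.98*v^2 - 9.16*v + 1.79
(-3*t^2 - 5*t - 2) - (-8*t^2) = 5*t^2 - 5*t - 2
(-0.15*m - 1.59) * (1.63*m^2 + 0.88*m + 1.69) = -0.2445*m^3 - 2.7237*m^2 - 1.6527*m - 2.6871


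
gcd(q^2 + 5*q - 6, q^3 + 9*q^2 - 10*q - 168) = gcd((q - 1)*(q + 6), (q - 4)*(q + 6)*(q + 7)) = q + 6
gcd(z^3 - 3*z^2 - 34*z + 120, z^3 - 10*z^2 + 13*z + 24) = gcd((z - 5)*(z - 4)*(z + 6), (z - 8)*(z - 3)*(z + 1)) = 1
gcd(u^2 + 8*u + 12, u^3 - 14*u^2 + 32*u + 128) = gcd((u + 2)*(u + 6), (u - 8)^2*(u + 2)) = u + 2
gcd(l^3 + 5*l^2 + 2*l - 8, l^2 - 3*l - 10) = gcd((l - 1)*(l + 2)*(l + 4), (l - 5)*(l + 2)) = l + 2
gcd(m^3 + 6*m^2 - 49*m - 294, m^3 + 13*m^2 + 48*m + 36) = m + 6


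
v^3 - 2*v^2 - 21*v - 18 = (v - 6)*(v + 1)*(v + 3)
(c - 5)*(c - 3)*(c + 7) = c^3 - c^2 - 41*c + 105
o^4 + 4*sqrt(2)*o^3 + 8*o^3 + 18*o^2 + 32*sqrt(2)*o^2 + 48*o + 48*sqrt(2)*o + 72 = (o + 2)*(o + 6)*(o + sqrt(2))*(o + 3*sqrt(2))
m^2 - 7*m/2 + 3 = (m - 2)*(m - 3/2)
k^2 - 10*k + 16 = (k - 8)*(k - 2)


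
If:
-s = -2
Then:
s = 2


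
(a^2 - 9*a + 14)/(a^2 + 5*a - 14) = (a - 7)/(a + 7)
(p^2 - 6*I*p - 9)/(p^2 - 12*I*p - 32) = (-p^2 + 6*I*p + 9)/(-p^2 + 12*I*p + 32)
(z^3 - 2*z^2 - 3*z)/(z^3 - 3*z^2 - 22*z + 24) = z*(z^2 - 2*z - 3)/(z^3 - 3*z^2 - 22*z + 24)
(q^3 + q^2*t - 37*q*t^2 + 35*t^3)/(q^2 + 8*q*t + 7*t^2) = (q^2 - 6*q*t + 5*t^2)/(q + t)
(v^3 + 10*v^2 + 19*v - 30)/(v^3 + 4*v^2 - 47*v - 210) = (v - 1)/(v - 7)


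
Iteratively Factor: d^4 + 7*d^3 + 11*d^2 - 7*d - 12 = (d + 3)*(d^3 + 4*d^2 - d - 4) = (d + 3)*(d + 4)*(d^2 - 1) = (d - 1)*(d + 3)*(d + 4)*(d + 1)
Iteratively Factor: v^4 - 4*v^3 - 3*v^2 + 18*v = (v + 2)*(v^3 - 6*v^2 + 9*v) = v*(v + 2)*(v^2 - 6*v + 9) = v*(v - 3)*(v + 2)*(v - 3)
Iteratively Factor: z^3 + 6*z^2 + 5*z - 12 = (z + 3)*(z^2 + 3*z - 4) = (z + 3)*(z + 4)*(z - 1)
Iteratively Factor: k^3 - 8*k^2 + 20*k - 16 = (k - 2)*(k^2 - 6*k + 8) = (k - 2)^2*(k - 4)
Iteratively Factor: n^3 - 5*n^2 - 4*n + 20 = (n + 2)*(n^2 - 7*n + 10) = (n - 2)*(n + 2)*(n - 5)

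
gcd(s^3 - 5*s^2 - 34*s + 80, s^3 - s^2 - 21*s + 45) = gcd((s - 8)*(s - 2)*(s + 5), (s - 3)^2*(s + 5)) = s + 5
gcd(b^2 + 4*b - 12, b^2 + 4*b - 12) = b^2 + 4*b - 12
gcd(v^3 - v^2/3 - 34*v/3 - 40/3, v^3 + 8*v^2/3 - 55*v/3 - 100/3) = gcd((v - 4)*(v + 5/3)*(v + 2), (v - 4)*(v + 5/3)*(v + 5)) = v^2 - 7*v/3 - 20/3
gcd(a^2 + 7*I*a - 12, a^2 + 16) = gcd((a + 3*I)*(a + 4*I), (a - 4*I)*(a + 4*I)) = a + 4*I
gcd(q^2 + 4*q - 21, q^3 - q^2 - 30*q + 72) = q - 3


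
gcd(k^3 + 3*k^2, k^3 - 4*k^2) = k^2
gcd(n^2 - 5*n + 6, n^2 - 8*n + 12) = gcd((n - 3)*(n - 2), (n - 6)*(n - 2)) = n - 2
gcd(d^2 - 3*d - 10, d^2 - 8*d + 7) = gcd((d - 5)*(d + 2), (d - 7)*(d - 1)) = 1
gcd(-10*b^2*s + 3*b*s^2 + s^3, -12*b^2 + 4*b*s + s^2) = -2*b + s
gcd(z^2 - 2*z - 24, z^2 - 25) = 1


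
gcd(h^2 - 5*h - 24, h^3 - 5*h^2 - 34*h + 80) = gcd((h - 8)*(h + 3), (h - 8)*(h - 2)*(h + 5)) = h - 8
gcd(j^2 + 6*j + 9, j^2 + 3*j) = j + 3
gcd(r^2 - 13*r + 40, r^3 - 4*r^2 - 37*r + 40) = r - 8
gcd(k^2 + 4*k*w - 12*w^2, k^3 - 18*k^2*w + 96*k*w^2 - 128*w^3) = -k + 2*w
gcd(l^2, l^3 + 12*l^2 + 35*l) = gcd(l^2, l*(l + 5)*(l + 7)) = l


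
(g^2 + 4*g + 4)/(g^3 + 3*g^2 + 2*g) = (g + 2)/(g*(g + 1))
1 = 1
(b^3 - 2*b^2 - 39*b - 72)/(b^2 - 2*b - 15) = (b^2 - 5*b - 24)/(b - 5)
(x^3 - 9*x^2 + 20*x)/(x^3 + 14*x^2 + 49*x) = (x^2 - 9*x + 20)/(x^2 + 14*x + 49)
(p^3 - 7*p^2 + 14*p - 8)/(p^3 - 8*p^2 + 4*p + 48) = (p^2 - 3*p + 2)/(p^2 - 4*p - 12)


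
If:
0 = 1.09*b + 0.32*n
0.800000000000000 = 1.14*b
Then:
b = 0.70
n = -2.39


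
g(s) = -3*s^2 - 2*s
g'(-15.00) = 88.00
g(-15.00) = -645.00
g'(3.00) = -20.00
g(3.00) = -33.00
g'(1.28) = -9.68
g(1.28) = -7.48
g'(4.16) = -26.96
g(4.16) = -60.24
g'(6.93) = -43.58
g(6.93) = -157.93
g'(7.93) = -49.58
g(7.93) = -204.51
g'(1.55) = -11.30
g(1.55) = -10.31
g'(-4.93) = 27.58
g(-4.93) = -63.05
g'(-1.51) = 7.06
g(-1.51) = -3.82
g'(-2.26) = 11.56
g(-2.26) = -10.80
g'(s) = -6*s - 2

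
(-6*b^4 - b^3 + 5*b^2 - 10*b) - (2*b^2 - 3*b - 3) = -6*b^4 - b^3 + 3*b^2 - 7*b + 3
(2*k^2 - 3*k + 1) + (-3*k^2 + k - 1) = -k^2 - 2*k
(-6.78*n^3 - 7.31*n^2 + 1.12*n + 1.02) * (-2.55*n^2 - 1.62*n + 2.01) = 17.289*n^5 + 29.6241*n^4 - 4.6416*n^3 - 19.1085*n^2 + 0.5988*n + 2.0502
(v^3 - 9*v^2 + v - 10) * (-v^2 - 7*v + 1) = -v^5 + 2*v^4 + 63*v^3 - 6*v^2 + 71*v - 10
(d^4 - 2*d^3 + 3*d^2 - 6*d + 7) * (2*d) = 2*d^5 - 4*d^4 + 6*d^3 - 12*d^2 + 14*d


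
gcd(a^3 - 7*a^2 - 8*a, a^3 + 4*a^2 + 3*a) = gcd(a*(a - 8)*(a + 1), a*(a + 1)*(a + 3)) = a^2 + a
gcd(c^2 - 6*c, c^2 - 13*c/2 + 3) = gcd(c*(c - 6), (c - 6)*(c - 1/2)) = c - 6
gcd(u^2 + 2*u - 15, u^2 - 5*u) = 1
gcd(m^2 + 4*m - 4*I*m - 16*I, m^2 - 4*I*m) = m - 4*I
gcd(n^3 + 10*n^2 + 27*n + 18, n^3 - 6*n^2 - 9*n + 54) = n + 3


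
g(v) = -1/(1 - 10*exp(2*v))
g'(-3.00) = -0.05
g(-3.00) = -1.03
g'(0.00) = -0.25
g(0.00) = 0.11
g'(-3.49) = -0.02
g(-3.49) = -1.01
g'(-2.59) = -0.13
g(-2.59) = -1.06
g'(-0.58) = -1.38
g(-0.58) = 0.47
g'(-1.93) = -0.68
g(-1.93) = -1.27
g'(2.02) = -0.00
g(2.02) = 0.00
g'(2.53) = -0.00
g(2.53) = 0.00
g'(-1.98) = -0.58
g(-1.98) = -1.24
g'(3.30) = -0.00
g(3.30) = 0.00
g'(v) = -20*exp(2*v)/(1 - 10*exp(2*v))^2 = -20*exp(2*v)/(10*exp(2*v) - 1)^2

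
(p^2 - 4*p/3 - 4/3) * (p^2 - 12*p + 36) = p^4 - 40*p^3/3 + 152*p^2/3 - 32*p - 48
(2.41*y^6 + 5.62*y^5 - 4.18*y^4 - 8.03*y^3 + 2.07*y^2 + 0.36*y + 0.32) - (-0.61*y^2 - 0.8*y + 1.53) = 2.41*y^6 + 5.62*y^5 - 4.18*y^4 - 8.03*y^3 + 2.68*y^2 + 1.16*y - 1.21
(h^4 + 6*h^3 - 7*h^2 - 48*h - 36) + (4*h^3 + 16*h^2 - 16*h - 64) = h^4 + 10*h^3 + 9*h^2 - 64*h - 100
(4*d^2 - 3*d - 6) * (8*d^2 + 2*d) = 32*d^4 - 16*d^3 - 54*d^2 - 12*d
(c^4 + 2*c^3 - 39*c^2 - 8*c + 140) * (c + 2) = c^5 + 4*c^4 - 35*c^3 - 86*c^2 + 124*c + 280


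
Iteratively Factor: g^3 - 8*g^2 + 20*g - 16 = (g - 2)*(g^2 - 6*g + 8) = (g - 2)^2*(g - 4)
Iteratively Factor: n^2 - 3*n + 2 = (n - 2)*(n - 1)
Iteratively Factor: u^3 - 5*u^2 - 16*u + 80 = (u + 4)*(u^2 - 9*u + 20) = (u - 5)*(u + 4)*(u - 4)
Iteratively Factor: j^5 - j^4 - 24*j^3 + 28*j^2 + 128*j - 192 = (j - 4)*(j^4 + 3*j^3 - 12*j^2 - 20*j + 48) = (j - 4)*(j - 2)*(j^3 + 5*j^2 - 2*j - 24) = (j - 4)*(j - 2)*(j + 3)*(j^2 + 2*j - 8) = (j - 4)*(j - 2)^2*(j + 3)*(j + 4)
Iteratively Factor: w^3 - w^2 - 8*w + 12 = (w - 2)*(w^2 + w - 6) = (w - 2)^2*(w + 3)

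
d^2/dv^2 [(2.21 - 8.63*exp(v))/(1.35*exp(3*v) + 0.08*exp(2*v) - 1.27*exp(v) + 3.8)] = (-62.9127000000001*exp(6*v) + 33.453405*exp(5*v) - 56.614292*exp(4*v) + 567.136378*exp(3*v) - 86.968188*exp(2*v) - 40.771231*exp(v) - 113.95174)*exp(v)/(2.460375*exp(9*v) + 0.4374*exp(8*v) - 6.917805*exp(7*v) + 19.954052*exp(6*v) + 8.970261*exp(5*v) - 38.630544*exp(4*v) + 54.117137*exp(3*v) + 21.85266*exp(2*v) - 55.0164*exp(v) + 54.872)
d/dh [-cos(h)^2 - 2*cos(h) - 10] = 2*(cos(h) + 1)*sin(h)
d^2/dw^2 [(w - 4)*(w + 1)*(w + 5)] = 6*w + 4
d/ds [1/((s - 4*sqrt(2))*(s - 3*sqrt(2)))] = (-2*s + 7*sqrt(2))/(s^4 - 14*sqrt(2)*s^3 + 146*s^2 - 336*sqrt(2)*s + 576)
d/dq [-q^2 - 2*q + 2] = -2*q - 2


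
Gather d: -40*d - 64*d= -104*d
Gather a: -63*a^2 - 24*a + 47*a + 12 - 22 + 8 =-63*a^2 + 23*a - 2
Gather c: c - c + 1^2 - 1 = 0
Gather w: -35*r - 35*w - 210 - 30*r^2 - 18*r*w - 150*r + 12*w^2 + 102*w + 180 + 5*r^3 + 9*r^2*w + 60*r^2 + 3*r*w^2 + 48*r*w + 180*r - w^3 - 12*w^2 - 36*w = 5*r^3 + 30*r^2 + 3*r*w^2 - 5*r - w^3 + w*(9*r^2 + 30*r + 31) - 30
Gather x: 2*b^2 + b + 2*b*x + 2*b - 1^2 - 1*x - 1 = 2*b^2 + 3*b + x*(2*b - 1) - 2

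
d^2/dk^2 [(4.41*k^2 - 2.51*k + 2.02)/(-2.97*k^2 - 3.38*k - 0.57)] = (132.82137*k^3 - 62.115174*k^2 - 147.162906*k - 51.85241)/(26.198073*k^6 + 89.443926*k^5 + 116.875143*k^4 + 72.946484*k^3 + 22.430583*k^2 + 3.294486*k + 0.185193)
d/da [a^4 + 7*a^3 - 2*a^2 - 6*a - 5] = 4*a^3 + 21*a^2 - 4*a - 6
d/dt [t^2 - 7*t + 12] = 2*t - 7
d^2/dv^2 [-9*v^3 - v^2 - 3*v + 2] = -54*v - 2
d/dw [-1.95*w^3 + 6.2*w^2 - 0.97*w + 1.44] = -5.85*w^2 + 12.4*w - 0.97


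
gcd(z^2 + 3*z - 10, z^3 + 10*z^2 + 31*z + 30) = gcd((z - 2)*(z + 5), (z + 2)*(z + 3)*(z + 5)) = z + 5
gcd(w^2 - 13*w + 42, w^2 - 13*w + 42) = w^2 - 13*w + 42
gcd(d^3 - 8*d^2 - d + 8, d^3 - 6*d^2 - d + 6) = d^2 - 1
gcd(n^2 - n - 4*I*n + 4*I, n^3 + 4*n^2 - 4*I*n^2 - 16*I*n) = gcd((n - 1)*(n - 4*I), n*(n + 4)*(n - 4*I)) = n - 4*I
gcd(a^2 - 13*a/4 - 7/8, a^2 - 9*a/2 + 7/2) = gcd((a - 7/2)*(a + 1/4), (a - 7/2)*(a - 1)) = a - 7/2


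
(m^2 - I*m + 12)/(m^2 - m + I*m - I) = (m^2 - I*m + 12)/(m^2 - m + I*m - I)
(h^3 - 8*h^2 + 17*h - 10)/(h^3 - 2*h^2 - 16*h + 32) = (h^2 - 6*h + 5)/(h^2 - 16)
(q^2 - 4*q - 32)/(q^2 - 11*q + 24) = (q + 4)/(q - 3)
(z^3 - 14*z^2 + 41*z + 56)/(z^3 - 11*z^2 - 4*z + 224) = (z + 1)/(z + 4)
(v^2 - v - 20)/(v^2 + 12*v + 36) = (v^2 - v - 20)/(v^2 + 12*v + 36)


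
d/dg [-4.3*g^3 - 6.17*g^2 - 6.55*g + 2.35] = -12.9*g^2 - 12.34*g - 6.55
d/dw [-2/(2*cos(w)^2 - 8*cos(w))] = 2*(2 - cos(w))*sin(w)/((cos(w) - 4)^2*cos(w)^2)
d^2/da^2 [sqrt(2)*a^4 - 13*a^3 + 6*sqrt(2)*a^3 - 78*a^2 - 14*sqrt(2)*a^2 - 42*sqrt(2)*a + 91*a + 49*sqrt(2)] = 12*sqrt(2)*a^2 - 78*a + 36*sqrt(2)*a - 156 - 28*sqrt(2)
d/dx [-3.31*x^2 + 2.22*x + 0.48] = 2.22 - 6.62*x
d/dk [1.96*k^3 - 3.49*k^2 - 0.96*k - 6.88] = 5.88*k^2 - 6.98*k - 0.96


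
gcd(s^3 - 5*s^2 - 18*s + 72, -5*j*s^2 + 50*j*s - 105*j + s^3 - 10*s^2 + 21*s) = s - 3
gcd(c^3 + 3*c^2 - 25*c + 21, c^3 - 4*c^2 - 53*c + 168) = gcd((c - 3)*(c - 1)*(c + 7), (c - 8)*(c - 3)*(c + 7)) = c^2 + 4*c - 21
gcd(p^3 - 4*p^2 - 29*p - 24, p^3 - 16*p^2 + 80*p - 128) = p - 8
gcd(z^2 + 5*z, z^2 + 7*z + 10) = z + 5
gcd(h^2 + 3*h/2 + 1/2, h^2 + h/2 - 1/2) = h + 1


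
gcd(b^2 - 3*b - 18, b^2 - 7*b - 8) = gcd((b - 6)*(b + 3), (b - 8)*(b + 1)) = 1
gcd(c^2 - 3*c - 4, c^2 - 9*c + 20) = c - 4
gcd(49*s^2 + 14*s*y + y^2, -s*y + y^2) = 1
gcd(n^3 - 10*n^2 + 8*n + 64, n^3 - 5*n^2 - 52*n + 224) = n^2 - 12*n + 32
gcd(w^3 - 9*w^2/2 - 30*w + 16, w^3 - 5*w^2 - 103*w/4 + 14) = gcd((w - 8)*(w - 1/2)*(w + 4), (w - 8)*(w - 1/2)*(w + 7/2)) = w^2 - 17*w/2 + 4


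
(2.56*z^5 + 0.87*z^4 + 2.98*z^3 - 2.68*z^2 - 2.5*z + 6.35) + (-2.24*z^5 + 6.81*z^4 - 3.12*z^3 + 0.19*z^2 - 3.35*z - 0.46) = 0.32*z^5 + 7.68*z^4 - 0.14*z^3 - 2.49*z^2 - 5.85*z + 5.89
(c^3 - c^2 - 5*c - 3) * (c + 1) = c^4 - 6*c^2 - 8*c - 3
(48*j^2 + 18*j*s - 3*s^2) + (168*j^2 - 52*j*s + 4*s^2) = 216*j^2 - 34*j*s + s^2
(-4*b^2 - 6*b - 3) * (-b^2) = 4*b^4 + 6*b^3 + 3*b^2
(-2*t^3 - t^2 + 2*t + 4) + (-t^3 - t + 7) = -3*t^3 - t^2 + t + 11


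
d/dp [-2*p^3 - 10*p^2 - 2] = 2*p*(-3*p - 10)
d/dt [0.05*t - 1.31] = 0.0500000000000000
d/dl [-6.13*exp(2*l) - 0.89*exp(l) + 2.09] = (-12.26*exp(l) - 0.89)*exp(l)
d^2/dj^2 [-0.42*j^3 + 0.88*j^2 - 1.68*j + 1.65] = 1.76 - 2.52*j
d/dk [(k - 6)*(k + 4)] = 2*k - 2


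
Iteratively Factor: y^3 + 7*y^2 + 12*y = (y + 3)*(y^2 + 4*y) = y*(y + 3)*(y + 4)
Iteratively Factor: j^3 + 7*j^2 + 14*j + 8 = (j + 2)*(j^2 + 5*j + 4) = (j + 1)*(j + 2)*(j + 4)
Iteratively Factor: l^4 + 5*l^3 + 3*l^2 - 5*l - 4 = (l + 4)*(l^3 + l^2 - l - 1) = (l + 1)*(l + 4)*(l^2 - 1) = (l + 1)^2*(l + 4)*(l - 1)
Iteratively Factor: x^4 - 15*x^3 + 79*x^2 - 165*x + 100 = (x - 1)*(x^3 - 14*x^2 + 65*x - 100) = (x - 4)*(x - 1)*(x^2 - 10*x + 25) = (x - 5)*(x - 4)*(x - 1)*(x - 5)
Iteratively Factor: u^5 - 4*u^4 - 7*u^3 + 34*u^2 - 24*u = (u - 1)*(u^4 - 3*u^3 - 10*u^2 + 24*u) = u*(u - 1)*(u^3 - 3*u^2 - 10*u + 24) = u*(u - 2)*(u - 1)*(u^2 - u - 12) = u*(u - 2)*(u - 1)*(u + 3)*(u - 4)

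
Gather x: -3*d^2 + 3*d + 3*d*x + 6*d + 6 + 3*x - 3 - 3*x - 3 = -3*d^2 + 3*d*x + 9*d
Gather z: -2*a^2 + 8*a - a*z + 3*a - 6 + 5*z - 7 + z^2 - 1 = -2*a^2 + 11*a + z^2 + z*(5 - a) - 14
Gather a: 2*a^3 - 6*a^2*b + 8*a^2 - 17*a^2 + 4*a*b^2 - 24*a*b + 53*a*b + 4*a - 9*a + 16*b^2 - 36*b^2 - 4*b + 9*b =2*a^3 + a^2*(-6*b - 9) + a*(4*b^2 + 29*b - 5) - 20*b^2 + 5*b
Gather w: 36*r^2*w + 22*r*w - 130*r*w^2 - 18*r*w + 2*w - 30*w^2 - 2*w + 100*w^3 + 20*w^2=100*w^3 + w^2*(-130*r - 10) + w*(36*r^2 + 4*r)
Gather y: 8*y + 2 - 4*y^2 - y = -4*y^2 + 7*y + 2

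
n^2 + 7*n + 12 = (n + 3)*(n + 4)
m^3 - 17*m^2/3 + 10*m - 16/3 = (m - 8/3)*(m - 2)*(m - 1)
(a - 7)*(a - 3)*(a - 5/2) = a^3 - 25*a^2/2 + 46*a - 105/2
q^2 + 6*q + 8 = (q + 2)*(q + 4)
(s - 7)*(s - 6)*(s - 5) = s^3 - 18*s^2 + 107*s - 210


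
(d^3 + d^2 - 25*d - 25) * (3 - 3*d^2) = -3*d^5 - 3*d^4 + 78*d^3 + 78*d^2 - 75*d - 75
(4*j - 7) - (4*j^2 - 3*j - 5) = -4*j^2 + 7*j - 2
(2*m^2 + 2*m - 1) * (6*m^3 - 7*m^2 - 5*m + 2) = 12*m^5 - 2*m^4 - 30*m^3 + m^2 + 9*m - 2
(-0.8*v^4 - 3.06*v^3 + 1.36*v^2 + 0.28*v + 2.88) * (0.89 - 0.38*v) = 0.304*v^5 + 0.4508*v^4 - 3.2402*v^3 + 1.104*v^2 - 0.8452*v + 2.5632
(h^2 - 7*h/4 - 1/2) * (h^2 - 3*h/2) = h^4 - 13*h^3/4 + 17*h^2/8 + 3*h/4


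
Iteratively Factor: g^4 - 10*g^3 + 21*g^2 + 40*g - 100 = (g - 5)*(g^3 - 5*g^2 - 4*g + 20) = (g - 5)*(g + 2)*(g^2 - 7*g + 10) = (g - 5)^2*(g + 2)*(g - 2)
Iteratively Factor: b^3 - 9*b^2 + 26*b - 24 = (b - 2)*(b^2 - 7*b + 12) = (b - 4)*(b - 2)*(b - 3)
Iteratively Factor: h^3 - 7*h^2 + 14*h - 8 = (h - 2)*(h^2 - 5*h + 4) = (h - 4)*(h - 2)*(h - 1)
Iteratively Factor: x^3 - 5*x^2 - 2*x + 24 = (x - 3)*(x^2 - 2*x - 8) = (x - 3)*(x + 2)*(x - 4)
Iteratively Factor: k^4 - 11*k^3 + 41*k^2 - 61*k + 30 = (k - 5)*(k^3 - 6*k^2 + 11*k - 6) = (k - 5)*(k - 2)*(k^2 - 4*k + 3) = (k - 5)*(k - 2)*(k - 1)*(k - 3)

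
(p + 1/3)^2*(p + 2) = p^3 + 8*p^2/3 + 13*p/9 + 2/9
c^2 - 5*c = c*(c - 5)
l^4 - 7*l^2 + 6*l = l*(l - 2)*(l - 1)*(l + 3)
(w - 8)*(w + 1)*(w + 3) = w^3 - 4*w^2 - 29*w - 24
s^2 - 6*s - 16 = (s - 8)*(s + 2)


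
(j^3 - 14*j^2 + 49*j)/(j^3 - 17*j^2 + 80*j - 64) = j*(j^2 - 14*j + 49)/(j^3 - 17*j^2 + 80*j - 64)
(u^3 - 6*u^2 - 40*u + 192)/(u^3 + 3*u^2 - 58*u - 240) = (u - 4)/(u + 5)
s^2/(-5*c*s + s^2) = s/(-5*c + s)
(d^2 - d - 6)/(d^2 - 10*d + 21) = (d + 2)/(d - 7)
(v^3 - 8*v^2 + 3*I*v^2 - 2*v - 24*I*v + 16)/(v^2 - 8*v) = v + 3*I - 2/v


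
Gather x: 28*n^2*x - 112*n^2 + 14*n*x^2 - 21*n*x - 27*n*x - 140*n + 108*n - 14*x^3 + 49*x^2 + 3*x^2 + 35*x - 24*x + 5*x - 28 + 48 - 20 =-112*n^2 - 32*n - 14*x^3 + x^2*(14*n + 52) + x*(28*n^2 - 48*n + 16)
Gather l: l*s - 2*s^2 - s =l*s - 2*s^2 - s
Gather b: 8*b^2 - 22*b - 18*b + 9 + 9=8*b^2 - 40*b + 18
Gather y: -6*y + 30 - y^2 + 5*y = -y^2 - y + 30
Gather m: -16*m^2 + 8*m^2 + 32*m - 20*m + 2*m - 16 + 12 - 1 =-8*m^2 + 14*m - 5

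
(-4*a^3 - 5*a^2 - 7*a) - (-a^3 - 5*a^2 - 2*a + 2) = -3*a^3 - 5*a - 2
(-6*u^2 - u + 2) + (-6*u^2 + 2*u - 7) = -12*u^2 + u - 5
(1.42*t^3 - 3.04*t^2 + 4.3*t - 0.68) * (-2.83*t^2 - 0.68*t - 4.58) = -4.0186*t^5 + 7.6376*t^4 - 16.6054*t^3 + 12.9236*t^2 - 19.2316*t + 3.1144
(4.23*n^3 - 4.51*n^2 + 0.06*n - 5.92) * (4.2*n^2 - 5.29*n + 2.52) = 17.766*n^5 - 41.3187*n^4 + 34.7695*n^3 - 36.5466*n^2 + 31.468*n - 14.9184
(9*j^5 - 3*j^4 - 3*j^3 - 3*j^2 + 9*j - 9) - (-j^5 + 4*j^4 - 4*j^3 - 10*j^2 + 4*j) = 10*j^5 - 7*j^4 + j^3 + 7*j^2 + 5*j - 9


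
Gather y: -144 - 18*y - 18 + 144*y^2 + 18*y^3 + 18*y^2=18*y^3 + 162*y^2 - 18*y - 162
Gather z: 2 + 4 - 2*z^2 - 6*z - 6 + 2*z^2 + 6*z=0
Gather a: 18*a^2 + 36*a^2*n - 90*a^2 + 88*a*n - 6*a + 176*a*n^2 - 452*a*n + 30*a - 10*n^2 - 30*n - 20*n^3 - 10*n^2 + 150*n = a^2*(36*n - 72) + a*(176*n^2 - 364*n + 24) - 20*n^3 - 20*n^2 + 120*n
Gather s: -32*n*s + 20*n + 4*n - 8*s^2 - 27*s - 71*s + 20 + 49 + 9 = 24*n - 8*s^2 + s*(-32*n - 98) + 78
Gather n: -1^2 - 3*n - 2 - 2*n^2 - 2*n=-2*n^2 - 5*n - 3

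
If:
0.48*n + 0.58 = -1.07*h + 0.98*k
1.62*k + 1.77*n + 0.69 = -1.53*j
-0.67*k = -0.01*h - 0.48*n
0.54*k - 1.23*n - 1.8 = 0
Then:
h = -1.00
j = 3.67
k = -1.55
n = -2.14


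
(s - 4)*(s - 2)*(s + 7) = s^3 + s^2 - 34*s + 56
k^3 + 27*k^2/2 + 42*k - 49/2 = (k - 1/2)*(k + 7)^2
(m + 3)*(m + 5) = m^2 + 8*m + 15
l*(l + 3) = l^2 + 3*l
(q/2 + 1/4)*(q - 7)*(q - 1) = q^3/2 - 15*q^2/4 + 3*q/2 + 7/4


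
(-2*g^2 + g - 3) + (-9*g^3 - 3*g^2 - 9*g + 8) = -9*g^3 - 5*g^2 - 8*g + 5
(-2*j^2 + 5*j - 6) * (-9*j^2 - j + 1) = 18*j^4 - 43*j^3 + 47*j^2 + 11*j - 6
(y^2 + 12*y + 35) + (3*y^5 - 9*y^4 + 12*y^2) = 3*y^5 - 9*y^4 + 13*y^2 + 12*y + 35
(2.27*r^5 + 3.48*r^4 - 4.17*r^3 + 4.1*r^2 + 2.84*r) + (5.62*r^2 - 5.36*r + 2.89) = 2.27*r^5 + 3.48*r^4 - 4.17*r^3 + 9.72*r^2 - 2.52*r + 2.89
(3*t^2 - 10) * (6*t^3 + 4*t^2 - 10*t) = 18*t^5 + 12*t^4 - 90*t^3 - 40*t^2 + 100*t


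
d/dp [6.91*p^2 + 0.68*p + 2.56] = 13.82*p + 0.68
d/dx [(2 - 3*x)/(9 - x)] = -25/(x - 9)^2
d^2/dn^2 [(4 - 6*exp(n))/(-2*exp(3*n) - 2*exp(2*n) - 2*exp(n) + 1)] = (96*exp(6*n) - 72*exp(5*n) - 248*exp(4*n) + 36*exp(3*n) - 48*exp(2*n) - 36*exp(n) - 2)*exp(n)/(8*exp(9*n) + 24*exp(8*n) + 48*exp(7*n) + 44*exp(6*n) + 24*exp(5*n) - 12*exp(4*n) - 10*exp(3*n) - 6*exp(2*n) + 6*exp(n) - 1)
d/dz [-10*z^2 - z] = -20*z - 1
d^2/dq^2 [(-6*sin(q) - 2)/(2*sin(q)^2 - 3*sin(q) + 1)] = 4*(6*(1 - cos(q)^2)^2 - 23*sin(q)*cos(q)^2 + 16*cos(q)^2)/((sin(q) - 1)^2*(2*sin(q) - 1)^3)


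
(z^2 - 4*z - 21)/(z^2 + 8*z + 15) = (z - 7)/(z + 5)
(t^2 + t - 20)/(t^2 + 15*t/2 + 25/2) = 2*(t - 4)/(2*t + 5)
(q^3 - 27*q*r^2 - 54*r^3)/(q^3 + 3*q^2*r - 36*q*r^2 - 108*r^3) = (q + 3*r)/(q + 6*r)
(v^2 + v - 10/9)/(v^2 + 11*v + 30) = (v^2 + v - 10/9)/(v^2 + 11*v + 30)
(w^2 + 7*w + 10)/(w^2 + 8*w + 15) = (w + 2)/(w + 3)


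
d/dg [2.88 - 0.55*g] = -0.550000000000000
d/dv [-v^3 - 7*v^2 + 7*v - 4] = -3*v^2 - 14*v + 7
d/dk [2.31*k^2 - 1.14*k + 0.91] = 4.62*k - 1.14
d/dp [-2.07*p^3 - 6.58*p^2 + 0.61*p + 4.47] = -6.21*p^2 - 13.16*p + 0.61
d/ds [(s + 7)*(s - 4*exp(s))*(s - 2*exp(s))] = -6*s^2*exp(s) + 3*s^2 + 16*s*exp(2*s) - 54*s*exp(s) + 14*s + 120*exp(2*s) - 42*exp(s)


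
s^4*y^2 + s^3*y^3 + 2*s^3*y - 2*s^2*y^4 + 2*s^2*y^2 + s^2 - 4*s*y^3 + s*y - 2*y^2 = (s - y)*(s + 2*y)*(s*y + 1)^2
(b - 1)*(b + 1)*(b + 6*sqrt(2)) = b^3 + 6*sqrt(2)*b^2 - b - 6*sqrt(2)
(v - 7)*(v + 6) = v^2 - v - 42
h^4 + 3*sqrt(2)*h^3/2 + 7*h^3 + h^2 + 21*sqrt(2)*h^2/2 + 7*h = h*(h + 7)*(h + sqrt(2)/2)*(h + sqrt(2))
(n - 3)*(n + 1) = n^2 - 2*n - 3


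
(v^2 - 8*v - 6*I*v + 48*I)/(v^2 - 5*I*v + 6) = (v - 8)/(v + I)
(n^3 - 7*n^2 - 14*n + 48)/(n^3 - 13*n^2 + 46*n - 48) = (n + 3)/(n - 3)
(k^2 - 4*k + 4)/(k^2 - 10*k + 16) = (k - 2)/(k - 8)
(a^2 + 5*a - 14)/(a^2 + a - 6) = (a + 7)/(a + 3)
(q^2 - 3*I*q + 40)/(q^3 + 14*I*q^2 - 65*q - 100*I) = (q - 8*I)/(q^2 + 9*I*q - 20)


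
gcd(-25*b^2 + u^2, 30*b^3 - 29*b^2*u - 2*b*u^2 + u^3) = 5*b + u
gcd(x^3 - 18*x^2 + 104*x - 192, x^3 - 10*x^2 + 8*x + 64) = x^2 - 12*x + 32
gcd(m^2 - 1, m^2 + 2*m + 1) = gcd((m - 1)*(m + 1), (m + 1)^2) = m + 1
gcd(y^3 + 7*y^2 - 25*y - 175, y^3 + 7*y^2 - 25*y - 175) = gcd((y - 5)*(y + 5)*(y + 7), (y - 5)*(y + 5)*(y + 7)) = y^3 + 7*y^2 - 25*y - 175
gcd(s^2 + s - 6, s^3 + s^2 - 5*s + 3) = s + 3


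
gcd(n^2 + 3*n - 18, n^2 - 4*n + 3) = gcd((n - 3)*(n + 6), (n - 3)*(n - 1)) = n - 3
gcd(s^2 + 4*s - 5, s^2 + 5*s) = s + 5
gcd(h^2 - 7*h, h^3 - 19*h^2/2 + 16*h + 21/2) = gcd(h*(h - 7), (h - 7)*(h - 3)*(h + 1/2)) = h - 7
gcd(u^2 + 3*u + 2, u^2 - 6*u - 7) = u + 1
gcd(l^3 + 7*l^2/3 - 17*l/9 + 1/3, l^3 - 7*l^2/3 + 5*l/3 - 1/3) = l - 1/3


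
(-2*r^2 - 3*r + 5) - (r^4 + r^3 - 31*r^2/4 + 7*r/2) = -r^4 - r^3 + 23*r^2/4 - 13*r/2 + 5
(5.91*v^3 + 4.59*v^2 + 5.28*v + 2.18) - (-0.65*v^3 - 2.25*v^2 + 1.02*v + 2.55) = 6.56*v^3 + 6.84*v^2 + 4.26*v - 0.37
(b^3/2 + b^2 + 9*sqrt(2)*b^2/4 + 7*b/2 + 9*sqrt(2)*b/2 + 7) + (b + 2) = b^3/2 + b^2 + 9*sqrt(2)*b^2/4 + 9*b/2 + 9*sqrt(2)*b/2 + 9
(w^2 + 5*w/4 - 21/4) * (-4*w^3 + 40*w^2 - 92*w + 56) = -4*w^5 + 35*w^4 - 21*w^3 - 269*w^2 + 553*w - 294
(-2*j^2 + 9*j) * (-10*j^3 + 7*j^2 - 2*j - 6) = 20*j^5 - 104*j^4 + 67*j^3 - 6*j^2 - 54*j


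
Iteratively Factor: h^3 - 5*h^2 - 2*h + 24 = (h - 3)*(h^2 - 2*h - 8) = (h - 4)*(h - 3)*(h + 2)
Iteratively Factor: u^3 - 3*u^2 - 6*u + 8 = (u - 1)*(u^2 - 2*u - 8) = (u - 4)*(u - 1)*(u + 2)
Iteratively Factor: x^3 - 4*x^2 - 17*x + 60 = (x - 5)*(x^2 + x - 12) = (x - 5)*(x + 4)*(x - 3)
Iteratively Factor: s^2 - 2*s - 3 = (s - 3)*(s + 1)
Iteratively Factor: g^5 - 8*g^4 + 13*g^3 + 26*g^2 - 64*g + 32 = (g - 4)*(g^4 - 4*g^3 - 3*g^2 + 14*g - 8) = (g - 4)^2*(g^3 - 3*g + 2) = (g - 4)^2*(g - 1)*(g^2 + g - 2) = (g - 4)^2*(g - 1)^2*(g + 2)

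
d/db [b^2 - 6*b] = 2*b - 6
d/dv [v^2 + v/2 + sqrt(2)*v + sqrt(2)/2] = 2*v + 1/2 + sqrt(2)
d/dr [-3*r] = -3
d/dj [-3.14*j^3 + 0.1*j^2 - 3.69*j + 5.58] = -9.42*j^2 + 0.2*j - 3.69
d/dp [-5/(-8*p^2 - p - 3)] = 5*(-16*p - 1)/(8*p^2 + p + 3)^2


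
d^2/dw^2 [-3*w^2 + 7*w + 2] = -6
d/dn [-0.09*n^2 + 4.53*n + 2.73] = 4.53 - 0.18*n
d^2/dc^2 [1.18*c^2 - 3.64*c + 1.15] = 2.36000000000000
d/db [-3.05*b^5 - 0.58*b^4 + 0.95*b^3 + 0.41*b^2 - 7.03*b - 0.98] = -15.25*b^4 - 2.32*b^3 + 2.85*b^2 + 0.82*b - 7.03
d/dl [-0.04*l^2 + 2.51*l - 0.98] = 2.51 - 0.08*l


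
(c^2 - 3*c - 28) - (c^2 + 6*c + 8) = -9*c - 36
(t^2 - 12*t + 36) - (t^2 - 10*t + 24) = 12 - 2*t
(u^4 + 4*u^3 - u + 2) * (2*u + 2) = 2*u^5 + 10*u^4 + 8*u^3 - 2*u^2 + 2*u + 4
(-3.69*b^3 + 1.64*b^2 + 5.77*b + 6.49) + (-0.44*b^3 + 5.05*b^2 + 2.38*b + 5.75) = -4.13*b^3 + 6.69*b^2 + 8.15*b + 12.24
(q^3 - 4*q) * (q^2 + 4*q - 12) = q^5 + 4*q^4 - 16*q^3 - 16*q^2 + 48*q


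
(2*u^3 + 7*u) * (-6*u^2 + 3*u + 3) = -12*u^5 + 6*u^4 - 36*u^3 + 21*u^2 + 21*u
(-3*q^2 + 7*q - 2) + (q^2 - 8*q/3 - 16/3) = -2*q^2 + 13*q/3 - 22/3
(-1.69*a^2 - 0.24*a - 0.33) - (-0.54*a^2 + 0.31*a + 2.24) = -1.15*a^2 - 0.55*a - 2.57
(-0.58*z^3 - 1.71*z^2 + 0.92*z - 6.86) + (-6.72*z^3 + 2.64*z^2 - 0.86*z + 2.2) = -7.3*z^3 + 0.93*z^2 + 0.0600000000000001*z - 4.66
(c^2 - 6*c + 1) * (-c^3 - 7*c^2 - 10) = -c^5 - c^4 + 41*c^3 - 17*c^2 + 60*c - 10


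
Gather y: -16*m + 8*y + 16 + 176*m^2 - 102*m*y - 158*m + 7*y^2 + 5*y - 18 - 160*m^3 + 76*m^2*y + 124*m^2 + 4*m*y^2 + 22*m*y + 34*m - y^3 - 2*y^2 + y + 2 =-160*m^3 + 300*m^2 - 140*m - y^3 + y^2*(4*m + 5) + y*(76*m^2 - 80*m + 14)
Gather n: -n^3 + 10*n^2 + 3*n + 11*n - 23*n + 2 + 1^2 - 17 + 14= -n^3 + 10*n^2 - 9*n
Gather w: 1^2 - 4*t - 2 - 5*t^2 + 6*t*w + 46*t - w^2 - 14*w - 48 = -5*t^2 + 42*t - w^2 + w*(6*t - 14) - 49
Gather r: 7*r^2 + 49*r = 7*r^2 + 49*r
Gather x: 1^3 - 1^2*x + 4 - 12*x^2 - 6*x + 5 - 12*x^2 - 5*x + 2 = -24*x^2 - 12*x + 12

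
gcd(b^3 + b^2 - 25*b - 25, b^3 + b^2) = b + 1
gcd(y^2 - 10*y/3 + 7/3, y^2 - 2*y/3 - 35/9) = y - 7/3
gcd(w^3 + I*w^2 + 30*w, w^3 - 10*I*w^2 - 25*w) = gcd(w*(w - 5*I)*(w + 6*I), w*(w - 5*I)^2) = w^2 - 5*I*w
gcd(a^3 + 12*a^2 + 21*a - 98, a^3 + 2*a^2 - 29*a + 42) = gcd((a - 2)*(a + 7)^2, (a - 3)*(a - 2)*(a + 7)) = a^2 + 5*a - 14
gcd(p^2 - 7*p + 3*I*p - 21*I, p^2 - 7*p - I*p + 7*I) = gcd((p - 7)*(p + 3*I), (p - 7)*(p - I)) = p - 7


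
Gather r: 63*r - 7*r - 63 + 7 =56*r - 56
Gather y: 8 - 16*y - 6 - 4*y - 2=-20*y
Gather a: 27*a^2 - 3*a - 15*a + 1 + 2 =27*a^2 - 18*a + 3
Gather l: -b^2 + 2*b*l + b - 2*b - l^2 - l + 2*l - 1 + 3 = -b^2 - b - l^2 + l*(2*b + 1) + 2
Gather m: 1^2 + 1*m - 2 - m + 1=0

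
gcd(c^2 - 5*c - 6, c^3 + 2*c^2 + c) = c + 1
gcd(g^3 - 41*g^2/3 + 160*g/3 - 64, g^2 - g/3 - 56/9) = g - 8/3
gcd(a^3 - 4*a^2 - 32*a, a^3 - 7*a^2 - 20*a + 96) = a^2 - 4*a - 32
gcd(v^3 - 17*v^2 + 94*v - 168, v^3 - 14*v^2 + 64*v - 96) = v^2 - 10*v + 24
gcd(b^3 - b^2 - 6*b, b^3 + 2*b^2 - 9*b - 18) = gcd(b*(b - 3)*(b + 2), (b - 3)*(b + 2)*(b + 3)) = b^2 - b - 6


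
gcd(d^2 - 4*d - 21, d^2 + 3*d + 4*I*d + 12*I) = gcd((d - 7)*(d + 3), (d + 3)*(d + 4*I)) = d + 3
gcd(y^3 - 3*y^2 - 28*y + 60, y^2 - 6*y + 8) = y - 2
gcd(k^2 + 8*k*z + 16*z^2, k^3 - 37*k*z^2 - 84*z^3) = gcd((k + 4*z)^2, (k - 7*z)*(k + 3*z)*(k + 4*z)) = k + 4*z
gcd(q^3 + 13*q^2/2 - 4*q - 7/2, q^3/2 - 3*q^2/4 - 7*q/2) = 1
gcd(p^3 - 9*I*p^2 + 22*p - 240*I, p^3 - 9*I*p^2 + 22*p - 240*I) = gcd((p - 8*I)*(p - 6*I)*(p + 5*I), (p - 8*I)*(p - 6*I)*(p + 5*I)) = p^3 - 9*I*p^2 + 22*p - 240*I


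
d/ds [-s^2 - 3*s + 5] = -2*s - 3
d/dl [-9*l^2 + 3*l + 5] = 3 - 18*l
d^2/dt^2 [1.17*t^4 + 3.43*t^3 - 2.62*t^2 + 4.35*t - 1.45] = 14.04*t^2 + 20.58*t - 5.24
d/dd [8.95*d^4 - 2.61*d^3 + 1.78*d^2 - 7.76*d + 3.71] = 35.8*d^3 - 7.83*d^2 + 3.56*d - 7.76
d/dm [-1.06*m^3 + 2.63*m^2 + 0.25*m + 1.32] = -3.18*m^2 + 5.26*m + 0.25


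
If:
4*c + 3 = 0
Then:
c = -3/4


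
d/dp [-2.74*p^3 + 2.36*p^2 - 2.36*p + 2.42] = -8.22*p^2 + 4.72*p - 2.36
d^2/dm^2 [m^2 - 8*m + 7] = 2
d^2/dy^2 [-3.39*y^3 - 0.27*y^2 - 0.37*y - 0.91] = -20.34*y - 0.54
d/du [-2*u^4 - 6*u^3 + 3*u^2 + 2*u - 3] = -8*u^3 - 18*u^2 + 6*u + 2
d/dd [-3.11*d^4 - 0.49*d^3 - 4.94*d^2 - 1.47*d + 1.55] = -12.44*d^3 - 1.47*d^2 - 9.88*d - 1.47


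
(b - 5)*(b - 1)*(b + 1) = b^3 - 5*b^2 - b + 5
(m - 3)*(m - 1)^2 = m^3 - 5*m^2 + 7*m - 3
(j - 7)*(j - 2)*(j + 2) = j^3 - 7*j^2 - 4*j + 28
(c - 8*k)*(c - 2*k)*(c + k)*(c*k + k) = c^4*k - 9*c^3*k^2 + c^3*k + 6*c^2*k^3 - 9*c^2*k^2 + 16*c*k^4 + 6*c*k^3 + 16*k^4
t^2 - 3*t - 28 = (t - 7)*(t + 4)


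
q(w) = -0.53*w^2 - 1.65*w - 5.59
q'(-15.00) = 14.25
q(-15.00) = -100.09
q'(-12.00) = 11.07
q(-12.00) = -62.11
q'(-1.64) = 0.09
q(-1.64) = -4.31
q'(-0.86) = -0.74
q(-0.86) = -4.56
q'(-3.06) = 1.59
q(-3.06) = -5.50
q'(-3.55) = 2.11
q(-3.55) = -6.41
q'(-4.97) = 3.62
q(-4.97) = -10.48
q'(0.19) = -1.85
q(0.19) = -5.92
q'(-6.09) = 4.81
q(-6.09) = -15.20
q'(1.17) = -2.89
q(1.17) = -8.25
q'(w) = -1.06*w - 1.65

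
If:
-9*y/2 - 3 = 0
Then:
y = -2/3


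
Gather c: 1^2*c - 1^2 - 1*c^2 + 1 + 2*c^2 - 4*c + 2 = c^2 - 3*c + 2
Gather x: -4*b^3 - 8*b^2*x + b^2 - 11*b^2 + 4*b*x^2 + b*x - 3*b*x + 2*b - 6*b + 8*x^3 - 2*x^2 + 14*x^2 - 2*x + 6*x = -4*b^3 - 10*b^2 - 4*b + 8*x^3 + x^2*(4*b + 12) + x*(-8*b^2 - 2*b + 4)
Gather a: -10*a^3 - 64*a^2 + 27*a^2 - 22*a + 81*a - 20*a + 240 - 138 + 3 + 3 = -10*a^3 - 37*a^2 + 39*a + 108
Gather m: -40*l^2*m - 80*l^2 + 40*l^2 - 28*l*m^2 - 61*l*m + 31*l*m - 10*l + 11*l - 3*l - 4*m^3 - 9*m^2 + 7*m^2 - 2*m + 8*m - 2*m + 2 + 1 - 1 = -40*l^2 - 2*l - 4*m^3 + m^2*(-28*l - 2) + m*(-40*l^2 - 30*l + 4) + 2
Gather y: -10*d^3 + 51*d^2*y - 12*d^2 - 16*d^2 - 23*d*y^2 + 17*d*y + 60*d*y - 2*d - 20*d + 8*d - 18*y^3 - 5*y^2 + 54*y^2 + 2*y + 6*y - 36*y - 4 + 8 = -10*d^3 - 28*d^2 - 14*d - 18*y^3 + y^2*(49 - 23*d) + y*(51*d^2 + 77*d - 28) + 4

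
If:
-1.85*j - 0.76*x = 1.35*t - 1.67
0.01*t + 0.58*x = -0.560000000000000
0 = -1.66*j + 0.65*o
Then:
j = 41.9135135135135*x + 41.7675675675676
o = 107.040665280665*x + 106.667941787942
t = -58.0*x - 56.0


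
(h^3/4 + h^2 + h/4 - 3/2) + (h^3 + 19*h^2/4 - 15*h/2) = 5*h^3/4 + 23*h^2/4 - 29*h/4 - 3/2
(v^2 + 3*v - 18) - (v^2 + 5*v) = -2*v - 18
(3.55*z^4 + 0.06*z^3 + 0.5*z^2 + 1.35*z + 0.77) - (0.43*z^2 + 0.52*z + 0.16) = 3.55*z^4 + 0.06*z^3 + 0.07*z^2 + 0.83*z + 0.61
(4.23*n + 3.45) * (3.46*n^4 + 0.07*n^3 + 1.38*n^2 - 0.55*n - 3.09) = 14.6358*n^5 + 12.2331*n^4 + 6.0789*n^3 + 2.4345*n^2 - 14.9682*n - 10.6605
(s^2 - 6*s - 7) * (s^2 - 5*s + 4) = s^4 - 11*s^3 + 27*s^2 + 11*s - 28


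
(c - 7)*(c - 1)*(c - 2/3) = c^3 - 26*c^2/3 + 37*c/3 - 14/3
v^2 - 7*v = v*(v - 7)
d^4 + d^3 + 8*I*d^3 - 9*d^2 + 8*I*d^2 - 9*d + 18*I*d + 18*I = (d + 1)*(d - I)*(d + 3*I)*(d + 6*I)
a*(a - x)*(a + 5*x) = a^3 + 4*a^2*x - 5*a*x^2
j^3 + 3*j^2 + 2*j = j*(j + 1)*(j + 2)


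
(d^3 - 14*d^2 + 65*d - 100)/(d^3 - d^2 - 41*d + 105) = (d^2 - 9*d + 20)/(d^2 + 4*d - 21)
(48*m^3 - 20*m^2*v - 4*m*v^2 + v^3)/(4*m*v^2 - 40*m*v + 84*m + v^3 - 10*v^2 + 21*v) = (12*m^2 - 8*m*v + v^2)/(v^2 - 10*v + 21)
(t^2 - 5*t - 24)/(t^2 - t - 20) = (-t^2 + 5*t + 24)/(-t^2 + t + 20)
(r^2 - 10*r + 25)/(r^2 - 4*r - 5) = (r - 5)/(r + 1)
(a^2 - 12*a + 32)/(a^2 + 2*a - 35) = (a^2 - 12*a + 32)/(a^2 + 2*a - 35)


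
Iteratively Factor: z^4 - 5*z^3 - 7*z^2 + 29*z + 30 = (z - 3)*(z^3 - 2*z^2 - 13*z - 10) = (z - 3)*(z + 2)*(z^2 - 4*z - 5) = (z - 3)*(z + 1)*(z + 2)*(z - 5)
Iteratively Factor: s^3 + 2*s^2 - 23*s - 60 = (s + 3)*(s^2 - s - 20) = (s - 5)*(s + 3)*(s + 4)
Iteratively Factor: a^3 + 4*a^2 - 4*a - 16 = (a + 2)*(a^2 + 2*a - 8) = (a - 2)*(a + 2)*(a + 4)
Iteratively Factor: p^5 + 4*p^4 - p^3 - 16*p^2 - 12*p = (p + 2)*(p^4 + 2*p^3 - 5*p^2 - 6*p) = (p + 1)*(p + 2)*(p^3 + p^2 - 6*p) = (p - 2)*(p + 1)*(p + 2)*(p^2 + 3*p) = p*(p - 2)*(p + 1)*(p + 2)*(p + 3)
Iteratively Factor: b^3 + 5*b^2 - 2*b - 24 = (b - 2)*(b^2 + 7*b + 12) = (b - 2)*(b + 4)*(b + 3)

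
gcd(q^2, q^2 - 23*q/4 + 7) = 1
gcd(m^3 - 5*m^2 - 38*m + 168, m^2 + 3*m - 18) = m + 6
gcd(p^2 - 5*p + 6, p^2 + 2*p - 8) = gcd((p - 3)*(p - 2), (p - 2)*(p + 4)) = p - 2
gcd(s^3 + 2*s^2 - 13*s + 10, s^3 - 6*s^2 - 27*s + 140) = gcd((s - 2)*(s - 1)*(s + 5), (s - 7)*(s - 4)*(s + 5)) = s + 5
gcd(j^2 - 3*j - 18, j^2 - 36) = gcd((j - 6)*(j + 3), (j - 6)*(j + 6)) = j - 6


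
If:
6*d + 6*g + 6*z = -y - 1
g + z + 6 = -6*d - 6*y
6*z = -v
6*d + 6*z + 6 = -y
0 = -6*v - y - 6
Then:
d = -7/6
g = 5/6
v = -1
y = 0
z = 1/6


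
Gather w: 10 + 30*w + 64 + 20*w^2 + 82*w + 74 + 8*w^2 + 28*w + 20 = 28*w^2 + 140*w + 168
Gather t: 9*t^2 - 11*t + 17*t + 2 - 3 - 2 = 9*t^2 + 6*t - 3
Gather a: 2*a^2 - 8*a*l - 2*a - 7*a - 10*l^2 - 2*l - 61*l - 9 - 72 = 2*a^2 + a*(-8*l - 9) - 10*l^2 - 63*l - 81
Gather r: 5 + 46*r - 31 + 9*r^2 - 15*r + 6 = 9*r^2 + 31*r - 20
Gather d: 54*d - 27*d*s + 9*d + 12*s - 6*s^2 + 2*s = d*(63 - 27*s) - 6*s^2 + 14*s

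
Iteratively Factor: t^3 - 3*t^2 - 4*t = (t)*(t^2 - 3*t - 4) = t*(t + 1)*(t - 4)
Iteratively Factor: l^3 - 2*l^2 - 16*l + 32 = (l + 4)*(l^2 - 6*l + 8) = (l - 2)*(l + 4)*(l - 4)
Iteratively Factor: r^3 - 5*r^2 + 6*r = (r - 2)*(r^2 - 3*r) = (r - 3)*(r - 2)*(r)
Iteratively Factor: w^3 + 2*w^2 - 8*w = (w)*(w^2 + 2*w - 8) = w*(w + 4)*(w - 2)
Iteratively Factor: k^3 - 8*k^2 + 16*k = (k)*(k^2 - 8*k + 16) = k*(k - 4)*(k - 4)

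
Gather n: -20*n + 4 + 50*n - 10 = 30*n - 6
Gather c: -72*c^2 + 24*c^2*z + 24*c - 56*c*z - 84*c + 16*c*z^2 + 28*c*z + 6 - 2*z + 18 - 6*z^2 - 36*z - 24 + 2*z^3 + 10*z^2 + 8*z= c^2*(24*z - 72) + c*(16*z^2 - 28*z - 60) + 2*z^3 + 4*z^2 - 30*z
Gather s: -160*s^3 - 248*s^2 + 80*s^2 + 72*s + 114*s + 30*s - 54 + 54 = -160*s^3 - 168*s^2 + 216*s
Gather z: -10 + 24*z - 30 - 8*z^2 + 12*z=-8*z^2 + 36*z - 40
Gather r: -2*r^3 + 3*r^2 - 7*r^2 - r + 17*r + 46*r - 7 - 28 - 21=-2*r^3 - 4*r^2 + 62*r - 56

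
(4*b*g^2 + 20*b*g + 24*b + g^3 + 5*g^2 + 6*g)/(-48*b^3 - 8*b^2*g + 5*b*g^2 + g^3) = (-g^2 - 5*g - 6)/(12*b^2 - b*g - g^2)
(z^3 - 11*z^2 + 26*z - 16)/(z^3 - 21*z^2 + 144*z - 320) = (z^2 - 3*z + 2)/(z^2 - 13*z + 40)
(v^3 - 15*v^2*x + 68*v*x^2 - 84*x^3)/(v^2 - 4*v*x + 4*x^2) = (-v^2 + 13*v*x - 42*x^2)/(-v + 2*x)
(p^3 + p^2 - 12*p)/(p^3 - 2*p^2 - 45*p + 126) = p*(p + 4)/(p^2 + p - 42)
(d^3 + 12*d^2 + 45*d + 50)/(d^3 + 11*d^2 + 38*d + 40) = (d + 5)/(d + 4)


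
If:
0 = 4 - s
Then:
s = 4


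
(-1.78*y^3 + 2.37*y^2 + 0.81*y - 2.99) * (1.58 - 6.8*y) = 12.104*y^4 - 18.9284*y^3 - 1.7634*y^2 + 21.6118*y - 4.7242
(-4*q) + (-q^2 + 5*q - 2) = -q^2 + q - 2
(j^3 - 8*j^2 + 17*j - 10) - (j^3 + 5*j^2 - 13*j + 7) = -13*j^2 + 30*j - 17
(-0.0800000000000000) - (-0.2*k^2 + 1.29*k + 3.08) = 0.2*k^2 - 1.29*k - 3.16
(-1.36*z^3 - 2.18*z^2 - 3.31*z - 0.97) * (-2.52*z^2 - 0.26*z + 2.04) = 3.4272*z^5 + 5.8472*z^4 + 6.1336*z^3 - 1.1422*z^2 - 6.5002*z - 1.9788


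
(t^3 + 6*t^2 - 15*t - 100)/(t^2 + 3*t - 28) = (t^2 + 10*t + 25)/(t + 7)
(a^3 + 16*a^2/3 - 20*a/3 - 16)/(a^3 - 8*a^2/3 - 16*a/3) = (a^2 + 4*a - 12)/(a*(a - 4))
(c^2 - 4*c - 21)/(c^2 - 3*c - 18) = (c - 7)/(c - 6)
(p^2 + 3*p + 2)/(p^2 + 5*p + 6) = (p + 1)/(p + 3)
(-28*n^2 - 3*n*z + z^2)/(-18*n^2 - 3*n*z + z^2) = (28*n^2 + 3*n*z - z^2)/(18*n^2 + 3*n*z - z^2)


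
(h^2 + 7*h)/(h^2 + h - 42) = h/(h - 6)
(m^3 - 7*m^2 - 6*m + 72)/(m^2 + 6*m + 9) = (m^2 - 10*m + 24)/(m + 3)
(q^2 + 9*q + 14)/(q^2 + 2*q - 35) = (q + 2)/(q - 5)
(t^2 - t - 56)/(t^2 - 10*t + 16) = (t + 7)/(t - 2)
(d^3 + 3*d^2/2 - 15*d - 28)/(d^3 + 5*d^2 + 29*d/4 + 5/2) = 2*(2*d^2 - d - 28)/(4*d^2 + 12*d + 5)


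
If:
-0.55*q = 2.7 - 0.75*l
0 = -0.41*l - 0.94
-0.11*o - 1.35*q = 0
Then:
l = -2.29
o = 98.62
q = -8.04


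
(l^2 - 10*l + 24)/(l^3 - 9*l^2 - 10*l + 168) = (l - 4)/(l^2 - 3*l - 28)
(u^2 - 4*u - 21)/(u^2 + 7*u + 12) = (u - 7)/(u + 4)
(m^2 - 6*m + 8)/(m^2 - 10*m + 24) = (m - 2)/(m - 6)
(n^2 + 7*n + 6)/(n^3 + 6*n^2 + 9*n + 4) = (n + 6)/(n^2 + 5*n + 4)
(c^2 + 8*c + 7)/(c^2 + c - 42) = (c + 1)/(c - 6)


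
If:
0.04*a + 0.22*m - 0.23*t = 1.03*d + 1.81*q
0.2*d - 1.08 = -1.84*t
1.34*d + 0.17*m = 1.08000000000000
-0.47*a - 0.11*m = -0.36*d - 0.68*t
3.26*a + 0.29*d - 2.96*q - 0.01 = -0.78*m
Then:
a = -0.96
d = -0.13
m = 7.38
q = 0.87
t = 0.60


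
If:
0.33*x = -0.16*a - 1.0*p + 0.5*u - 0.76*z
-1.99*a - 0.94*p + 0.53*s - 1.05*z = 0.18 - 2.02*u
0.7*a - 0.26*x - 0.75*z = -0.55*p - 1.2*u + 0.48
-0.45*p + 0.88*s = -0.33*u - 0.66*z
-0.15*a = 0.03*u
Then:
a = -0.119944474371054*z - 0.03307594197375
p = 0.279559454036142 - 0.174245271121069*z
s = 0.0809391477949732 - 1.06399858490536*z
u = 0.599722371855268*z + 0.16537970986875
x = -0.808189172884632*z - 0.580537722381718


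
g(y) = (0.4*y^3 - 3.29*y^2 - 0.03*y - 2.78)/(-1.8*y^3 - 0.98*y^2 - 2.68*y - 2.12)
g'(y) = (1.2*y^2 - 6.58*y - 0.03)/(-1.8*y^3 - 0.98*y^2 - 2.68*y - 2.12) + (5.4*y^2 + 1.96*y + 2.68)*(0.4*y^3 - 3.29*y^2 - 0.03*y - 2.78)/(-1.8*y^3 - 0.98*y^2 - 2.68*y - 2.12)^2 = (-4.44089209850063e-16*y^5 - 6.314*y^4 - 2.252*y^3 - 8.7682*y^2 + 8.5008*y - 7.3868)/(3.24*y^6 + 3.528*y^5 + 10.6084*y^4 + 12.8848*y^3 + 11.3376*y^2 + 11.3632*y + 4.4944)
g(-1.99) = -1.40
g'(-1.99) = -0.77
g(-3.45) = -0.84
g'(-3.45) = -0.20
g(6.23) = 0.07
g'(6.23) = -0.04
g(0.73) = 0.83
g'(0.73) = -0.30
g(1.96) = 0.50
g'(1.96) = -0.22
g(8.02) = 0.01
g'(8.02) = -0.03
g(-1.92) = -1.45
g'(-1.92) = -0.85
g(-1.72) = -1.66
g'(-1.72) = -1.20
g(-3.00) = -0.94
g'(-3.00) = -0.27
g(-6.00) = -0.56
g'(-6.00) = -0.06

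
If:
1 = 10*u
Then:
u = 1/10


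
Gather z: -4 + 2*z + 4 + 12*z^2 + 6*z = 12*z^2 + 8*z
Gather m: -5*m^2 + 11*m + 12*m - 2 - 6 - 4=-5*m^2 + 23*m - 12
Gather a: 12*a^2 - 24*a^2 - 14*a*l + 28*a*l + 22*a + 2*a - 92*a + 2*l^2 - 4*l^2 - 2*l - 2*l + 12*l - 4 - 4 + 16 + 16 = -12*a^2 + a*(14*l - 68) - 2*l^2 + 8*l + 24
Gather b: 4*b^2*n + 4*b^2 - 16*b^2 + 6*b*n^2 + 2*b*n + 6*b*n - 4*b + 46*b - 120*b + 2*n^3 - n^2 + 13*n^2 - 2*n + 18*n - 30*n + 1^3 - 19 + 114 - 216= b^2*(4*n - 12) + b*(6*n^2 + 8*n - 78) + 2*n^3 + 12*n^2 - 14*n - 120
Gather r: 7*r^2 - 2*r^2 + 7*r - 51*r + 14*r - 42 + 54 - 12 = 5*r^2 - 30*r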